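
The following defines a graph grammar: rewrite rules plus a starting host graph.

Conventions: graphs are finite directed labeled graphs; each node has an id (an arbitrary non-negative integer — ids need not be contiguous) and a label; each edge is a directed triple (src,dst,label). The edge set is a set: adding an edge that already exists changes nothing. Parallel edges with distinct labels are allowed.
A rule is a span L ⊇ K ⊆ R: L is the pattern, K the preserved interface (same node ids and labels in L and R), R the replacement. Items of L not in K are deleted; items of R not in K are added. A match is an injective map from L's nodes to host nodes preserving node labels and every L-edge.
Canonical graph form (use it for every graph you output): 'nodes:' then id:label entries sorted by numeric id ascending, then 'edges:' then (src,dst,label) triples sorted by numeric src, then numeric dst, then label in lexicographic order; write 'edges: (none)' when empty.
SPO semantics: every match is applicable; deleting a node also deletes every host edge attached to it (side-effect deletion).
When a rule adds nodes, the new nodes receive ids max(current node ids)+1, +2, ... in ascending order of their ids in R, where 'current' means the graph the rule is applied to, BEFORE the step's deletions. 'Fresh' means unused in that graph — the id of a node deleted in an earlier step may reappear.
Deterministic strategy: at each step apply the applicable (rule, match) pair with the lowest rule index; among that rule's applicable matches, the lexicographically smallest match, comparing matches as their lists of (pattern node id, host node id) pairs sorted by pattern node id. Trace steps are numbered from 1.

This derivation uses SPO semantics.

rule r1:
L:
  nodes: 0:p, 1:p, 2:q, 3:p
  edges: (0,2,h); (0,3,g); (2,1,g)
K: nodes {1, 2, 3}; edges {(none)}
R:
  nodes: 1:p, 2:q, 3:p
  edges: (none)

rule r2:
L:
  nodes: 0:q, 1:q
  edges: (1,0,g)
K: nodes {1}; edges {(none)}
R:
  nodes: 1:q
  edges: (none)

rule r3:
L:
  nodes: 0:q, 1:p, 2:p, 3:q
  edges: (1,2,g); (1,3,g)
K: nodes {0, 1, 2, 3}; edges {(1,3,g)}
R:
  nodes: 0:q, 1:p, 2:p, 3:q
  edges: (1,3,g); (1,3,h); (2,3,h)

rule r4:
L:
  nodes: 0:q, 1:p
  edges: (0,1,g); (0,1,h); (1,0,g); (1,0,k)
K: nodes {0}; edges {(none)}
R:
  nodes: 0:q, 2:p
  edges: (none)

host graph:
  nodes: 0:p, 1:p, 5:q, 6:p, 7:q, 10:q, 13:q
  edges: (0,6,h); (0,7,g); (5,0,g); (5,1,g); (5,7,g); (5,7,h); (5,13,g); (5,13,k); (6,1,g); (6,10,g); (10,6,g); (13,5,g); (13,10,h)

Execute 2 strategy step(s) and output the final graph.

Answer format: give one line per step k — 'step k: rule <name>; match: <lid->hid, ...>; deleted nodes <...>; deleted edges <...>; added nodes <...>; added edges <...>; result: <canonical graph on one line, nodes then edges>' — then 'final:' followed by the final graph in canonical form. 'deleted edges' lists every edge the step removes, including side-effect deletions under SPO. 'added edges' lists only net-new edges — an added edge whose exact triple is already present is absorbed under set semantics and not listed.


step 1: rule r2; match: 0->5, 1->13; deleted nodes 5; deleted edges (5,0,g); (5,1,g); (5,7,g); (5,7,h); (5,13,g); (5,13,k); (13,5,g); added nodes (none); added edges (none); result: nodes: 0:p, 1:p, 6:p, 7:q, 10:q, 13:q edges: (0,6,h); (0,7,g); (6,1,g); (6,10,g); (10,6,g); (13,10,h)
step 2: rule r3; match: 0->7, 1->6, 2->1, 3->10; deleted nodes (none); deleted edges (6,1,g); added nodes (none); added edges (1,10,h); (6,10,h); result: nodes: 0:p, 1:p, 6:p, 7:q, 10:q, 13:q edges: (0,6,h); (0,7,g); (1,10,h); (6,10,g); (6,10,h); (10,6,g); (13,10,h)
final:
nodes: 0:p, 1:p, 6:p, 7:q, 10:q, 13:q
edges: (0,6,h); (0,7,g); (1,10,h); (6,10,g); (6,10,h); (10,6,g); (13,10,h)


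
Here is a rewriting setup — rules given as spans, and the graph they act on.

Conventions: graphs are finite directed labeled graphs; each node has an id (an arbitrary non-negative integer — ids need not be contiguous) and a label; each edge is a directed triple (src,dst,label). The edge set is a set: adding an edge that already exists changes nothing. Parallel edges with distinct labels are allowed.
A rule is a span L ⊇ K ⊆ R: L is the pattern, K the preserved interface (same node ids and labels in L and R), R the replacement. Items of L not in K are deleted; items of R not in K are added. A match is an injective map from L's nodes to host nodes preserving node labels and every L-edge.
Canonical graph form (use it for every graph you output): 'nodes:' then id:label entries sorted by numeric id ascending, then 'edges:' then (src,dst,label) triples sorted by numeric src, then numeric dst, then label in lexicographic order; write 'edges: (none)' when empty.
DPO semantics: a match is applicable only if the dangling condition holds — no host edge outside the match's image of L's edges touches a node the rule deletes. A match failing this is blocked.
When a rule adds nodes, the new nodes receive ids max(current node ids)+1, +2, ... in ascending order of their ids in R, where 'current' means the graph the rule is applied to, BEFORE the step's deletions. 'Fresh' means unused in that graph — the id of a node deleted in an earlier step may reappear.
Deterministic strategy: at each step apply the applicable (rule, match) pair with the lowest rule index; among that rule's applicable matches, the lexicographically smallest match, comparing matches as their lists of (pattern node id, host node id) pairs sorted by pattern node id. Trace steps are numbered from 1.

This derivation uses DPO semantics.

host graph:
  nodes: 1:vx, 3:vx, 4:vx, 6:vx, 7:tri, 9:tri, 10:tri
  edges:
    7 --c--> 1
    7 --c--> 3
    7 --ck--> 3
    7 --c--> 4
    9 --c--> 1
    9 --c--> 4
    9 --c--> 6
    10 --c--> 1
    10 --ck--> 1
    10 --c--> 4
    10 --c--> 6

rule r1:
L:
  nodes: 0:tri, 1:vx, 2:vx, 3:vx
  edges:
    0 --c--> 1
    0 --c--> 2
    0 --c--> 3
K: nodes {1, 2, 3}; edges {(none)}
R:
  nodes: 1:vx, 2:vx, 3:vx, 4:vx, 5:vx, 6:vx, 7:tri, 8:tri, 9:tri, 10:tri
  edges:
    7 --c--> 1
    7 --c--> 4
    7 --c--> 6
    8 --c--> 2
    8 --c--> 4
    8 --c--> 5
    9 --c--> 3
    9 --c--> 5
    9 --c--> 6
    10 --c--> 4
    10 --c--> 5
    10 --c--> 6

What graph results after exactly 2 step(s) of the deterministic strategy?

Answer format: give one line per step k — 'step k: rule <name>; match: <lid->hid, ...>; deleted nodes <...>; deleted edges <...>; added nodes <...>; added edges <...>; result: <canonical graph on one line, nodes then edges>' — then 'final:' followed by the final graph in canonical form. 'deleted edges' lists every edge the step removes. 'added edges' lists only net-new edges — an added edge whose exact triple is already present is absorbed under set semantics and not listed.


step 1: rule r1; match: 0->9, 1->1, 2->4, 3->6; deleted nodes 9; deleted edges (9,1,c); (9,4,c); (9,6,c); added nodes 11, 12, 13, 14, 15, 16, 17; added edges (14,1,c); (14,11,c); (14,13,c); (15,4,c); (15,11,c); (15,12,c); (16,6,c); (16,12,c); (16,13,c); (17,11,c); (17,12,c); (17,13,c); result: nodes: 1:vx, 3:vx, 4:vx, 6:vx, 7:tri, 10:tri, 11:vx, 12:vx, 13:vx, 14:tri, 15:tri, 16:tri, 17:tri edges: (7,1,c); (7,3,c); (7,3,ck); (7,4,c); (10,1,c); (10,1,ck); (10,4,c); (10,6,c); (14,1,c); (14,11,c); (14,13,c); (15,4,c); (15,11,c); (15,12,c); (16,6,c); (16,12,c); (16,13,c); (17,11,c); (17,12,c); (17,13,c)
step 2: rule r1; match: 0->14, 1->1, 2->11, 3->13; deleted nodes 14; deleted edges (14,1,c); (14,11,c); (14,13,c); added nodes 18, 19, 20, 21, 22, 23, 24; added edges (21,1,c); (21,18,c); (21,20,c); (22,11,c); (22,18,c); (22,19,c); (23,13,c); (23,19,c); (23,20,c); (24,18,c); (24,19,c); (24,20,c); result: nodes: 1:vx, 3:vx, 4:vx, 6:vx, 7:tri, 10:tri, 11:vx, 12:vx, 13:vx, 15:tri, 16:tri, 17:tri, 18:vx, 19:vx, 20:vx, 21:tri, 22:tri, 23:tri, 24:tri edges: (7,1,c); (7,3,c); (7,3,ck); (7,4,c); (10,1,c); (10,1,ck); (10,4,c); (10,6,c); (15,4,c); (15,11,c); (15,12,c); (16,6,c); (16,12,c); (16,13,c); (17,11,c); (17,12,c); (17,13,c); (21,1,c); (21,18,c); (21,20,c); (22,11,c); (22,18,c); (22,19,c); (23,13,c); (23,19,c); (23,20,c); (24,18,c); (24,19,c); (24,20,c)
final:
nodes: 1:vx, 3:vx, 4:vx, 6:vx, 7:tri, 10:tri, 11:vx, 12:vx, 13:vx, 15:tri, 16:tri, 17:tri, 18:vx, 19:vx, 20:vx, 21:tri, 22:tri, 23:tri, 24:tri
edges: (7,1,c); (7,3,c); (7,3,ck); (7,4,c); (10,1,c); (10,1,ck); (10,4,c); (10,6,c); (15,4,c); (15,11,c); (15,12,c); (16,6,c); (16,12,c); (16,13,c); (17,11,c); (17,12,c); (17,13,c); (21,1,c); (21,18,c); (21,20,c); (22,11,c); (22,18,c); (22,19,c); (23,13,c); (23,19,c); (23,20,c); (24,18,c); (24,19,c); (24,20,c)


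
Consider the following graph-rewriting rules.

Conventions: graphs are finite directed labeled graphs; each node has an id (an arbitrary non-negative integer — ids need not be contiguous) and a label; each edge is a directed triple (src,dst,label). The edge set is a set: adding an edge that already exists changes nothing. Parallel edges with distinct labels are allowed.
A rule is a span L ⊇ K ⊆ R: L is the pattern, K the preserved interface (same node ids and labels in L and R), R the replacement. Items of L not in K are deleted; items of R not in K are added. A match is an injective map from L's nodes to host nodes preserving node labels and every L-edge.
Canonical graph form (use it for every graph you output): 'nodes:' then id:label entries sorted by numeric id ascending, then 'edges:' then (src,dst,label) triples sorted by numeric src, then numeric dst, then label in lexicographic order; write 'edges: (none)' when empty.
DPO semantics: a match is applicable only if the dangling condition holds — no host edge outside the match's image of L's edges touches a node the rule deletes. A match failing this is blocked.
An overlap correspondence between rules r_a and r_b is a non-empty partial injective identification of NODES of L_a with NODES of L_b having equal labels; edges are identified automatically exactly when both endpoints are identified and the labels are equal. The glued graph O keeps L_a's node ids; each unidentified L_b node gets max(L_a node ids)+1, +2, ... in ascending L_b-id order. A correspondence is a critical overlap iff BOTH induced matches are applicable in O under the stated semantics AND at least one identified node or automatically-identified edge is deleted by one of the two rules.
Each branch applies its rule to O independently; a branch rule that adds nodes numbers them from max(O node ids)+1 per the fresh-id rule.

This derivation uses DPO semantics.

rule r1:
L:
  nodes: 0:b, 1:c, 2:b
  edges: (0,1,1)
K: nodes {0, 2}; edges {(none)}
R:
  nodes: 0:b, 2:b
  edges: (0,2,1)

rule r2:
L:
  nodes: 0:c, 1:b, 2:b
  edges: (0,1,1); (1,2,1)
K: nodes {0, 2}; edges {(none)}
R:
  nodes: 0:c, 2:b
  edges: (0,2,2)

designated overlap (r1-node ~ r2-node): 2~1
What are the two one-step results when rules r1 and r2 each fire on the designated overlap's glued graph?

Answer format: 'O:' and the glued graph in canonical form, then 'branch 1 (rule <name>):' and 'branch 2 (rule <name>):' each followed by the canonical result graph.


O:
nodes: 0:b, 1:c, 2:b, 3:c, 4:b
edges: (0,1,1); (2,4,1); (3,2,1)
branch 1 (rule r1):
nodes: 0:b, 2:b, 3:c, 4:b
edges: (0,2,1); (2,4,1); (3,2,1)
branch 2 (rule r2):
nodes: 0:b, 1:c, 3:c, 4:b
edges: (0,1,1); (3,4,2)


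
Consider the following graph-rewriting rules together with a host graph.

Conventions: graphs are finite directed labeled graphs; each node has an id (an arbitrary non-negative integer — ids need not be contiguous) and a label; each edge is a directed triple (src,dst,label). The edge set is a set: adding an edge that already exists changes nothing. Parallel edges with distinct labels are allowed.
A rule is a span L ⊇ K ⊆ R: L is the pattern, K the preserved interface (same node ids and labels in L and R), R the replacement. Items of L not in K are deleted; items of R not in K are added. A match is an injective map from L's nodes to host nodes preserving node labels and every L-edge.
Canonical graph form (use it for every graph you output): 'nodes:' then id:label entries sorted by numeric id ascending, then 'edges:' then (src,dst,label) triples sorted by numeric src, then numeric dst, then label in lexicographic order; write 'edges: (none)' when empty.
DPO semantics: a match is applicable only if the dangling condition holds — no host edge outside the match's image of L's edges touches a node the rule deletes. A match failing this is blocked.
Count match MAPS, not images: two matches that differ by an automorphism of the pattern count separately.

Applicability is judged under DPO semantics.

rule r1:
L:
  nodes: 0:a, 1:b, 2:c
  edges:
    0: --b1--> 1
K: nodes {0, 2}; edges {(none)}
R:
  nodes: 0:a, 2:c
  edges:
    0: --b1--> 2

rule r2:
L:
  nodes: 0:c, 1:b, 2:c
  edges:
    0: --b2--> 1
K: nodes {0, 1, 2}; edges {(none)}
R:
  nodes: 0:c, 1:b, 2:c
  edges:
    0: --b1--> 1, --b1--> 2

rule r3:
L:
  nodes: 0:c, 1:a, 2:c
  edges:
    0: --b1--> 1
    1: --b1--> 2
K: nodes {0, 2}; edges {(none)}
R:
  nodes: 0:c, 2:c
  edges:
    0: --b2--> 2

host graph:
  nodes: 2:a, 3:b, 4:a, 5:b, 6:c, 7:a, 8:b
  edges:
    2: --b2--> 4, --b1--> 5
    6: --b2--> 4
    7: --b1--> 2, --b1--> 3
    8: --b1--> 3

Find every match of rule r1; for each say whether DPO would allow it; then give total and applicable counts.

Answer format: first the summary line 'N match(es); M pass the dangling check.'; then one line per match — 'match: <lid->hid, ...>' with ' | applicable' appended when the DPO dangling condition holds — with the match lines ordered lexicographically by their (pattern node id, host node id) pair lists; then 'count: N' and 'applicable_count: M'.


2 match(es); 1 pass the dangling check.
match: 0->2, 1->5, 2->6 | applicable
match: 0->7, 1->3, 2->6
count: 2
applicable_count: 1


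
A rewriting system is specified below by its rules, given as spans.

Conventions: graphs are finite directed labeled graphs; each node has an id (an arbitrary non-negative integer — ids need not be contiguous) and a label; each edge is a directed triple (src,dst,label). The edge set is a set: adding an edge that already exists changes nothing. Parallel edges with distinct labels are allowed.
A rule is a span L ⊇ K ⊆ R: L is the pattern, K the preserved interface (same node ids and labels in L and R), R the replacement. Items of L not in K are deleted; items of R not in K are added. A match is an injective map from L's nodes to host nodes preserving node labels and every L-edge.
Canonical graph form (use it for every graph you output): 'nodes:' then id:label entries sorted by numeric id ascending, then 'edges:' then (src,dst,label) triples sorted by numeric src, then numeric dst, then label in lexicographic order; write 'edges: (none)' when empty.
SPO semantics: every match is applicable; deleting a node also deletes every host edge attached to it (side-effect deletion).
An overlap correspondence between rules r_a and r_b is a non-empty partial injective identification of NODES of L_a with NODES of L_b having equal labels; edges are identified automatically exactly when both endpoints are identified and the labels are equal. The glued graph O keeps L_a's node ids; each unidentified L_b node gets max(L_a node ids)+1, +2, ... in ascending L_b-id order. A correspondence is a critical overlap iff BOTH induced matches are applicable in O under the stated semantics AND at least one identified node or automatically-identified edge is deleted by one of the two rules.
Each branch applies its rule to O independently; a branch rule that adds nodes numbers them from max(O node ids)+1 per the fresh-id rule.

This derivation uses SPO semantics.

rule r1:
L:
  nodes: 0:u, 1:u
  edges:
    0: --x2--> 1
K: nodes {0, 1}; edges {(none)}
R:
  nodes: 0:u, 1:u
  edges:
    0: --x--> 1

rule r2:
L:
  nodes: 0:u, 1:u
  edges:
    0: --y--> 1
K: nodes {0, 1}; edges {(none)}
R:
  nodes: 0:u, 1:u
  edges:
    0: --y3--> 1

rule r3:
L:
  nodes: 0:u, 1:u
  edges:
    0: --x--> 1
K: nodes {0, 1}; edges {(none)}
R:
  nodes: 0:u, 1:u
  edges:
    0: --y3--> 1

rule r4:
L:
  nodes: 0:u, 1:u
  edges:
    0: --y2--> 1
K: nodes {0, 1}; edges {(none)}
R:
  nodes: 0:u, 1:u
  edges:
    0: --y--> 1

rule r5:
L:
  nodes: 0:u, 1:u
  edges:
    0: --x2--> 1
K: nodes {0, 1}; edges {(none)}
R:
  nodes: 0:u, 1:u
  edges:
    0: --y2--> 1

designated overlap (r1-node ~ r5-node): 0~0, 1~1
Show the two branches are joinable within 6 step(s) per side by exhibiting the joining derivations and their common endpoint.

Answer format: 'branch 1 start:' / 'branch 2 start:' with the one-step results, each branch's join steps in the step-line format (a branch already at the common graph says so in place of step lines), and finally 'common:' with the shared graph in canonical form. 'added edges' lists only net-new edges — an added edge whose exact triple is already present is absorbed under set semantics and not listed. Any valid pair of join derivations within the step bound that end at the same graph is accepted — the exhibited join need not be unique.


branch 1 start:
nodes: 0:u, 1:u
edges: (0,1,x)
branch 2 start:
nodes: 0:u, 1:u
edges: (0,1,y2)
branch 1 step 1: rule r3; match: 0->0, 1->1; deleted nodes (none); deleted edges (0,1,x); added nodes (none); added edges (0,1,y3); result: nodes: 0:u, 1:u edges: (0,1,y3)
branch 2 step 1: rule r4; match: 0->0, 1->1; deleted nodes (none); deleted edges (0,1,y2); added nodes (none); added edges (0,1,y); result: nodes: 0:u, 1:u edges: (0,1,y)
branch 2 step 2: rule r2; match: 0->0, 1->1; deleted nodes (none); deleted edges (0,1,y); added nodes (none); added edges (0,1,y3); result: nodes: 0:u, 1:u edges: (0,1,y3)
common:
nodes: 0:u, 1:u
edges: (0,1,y3)


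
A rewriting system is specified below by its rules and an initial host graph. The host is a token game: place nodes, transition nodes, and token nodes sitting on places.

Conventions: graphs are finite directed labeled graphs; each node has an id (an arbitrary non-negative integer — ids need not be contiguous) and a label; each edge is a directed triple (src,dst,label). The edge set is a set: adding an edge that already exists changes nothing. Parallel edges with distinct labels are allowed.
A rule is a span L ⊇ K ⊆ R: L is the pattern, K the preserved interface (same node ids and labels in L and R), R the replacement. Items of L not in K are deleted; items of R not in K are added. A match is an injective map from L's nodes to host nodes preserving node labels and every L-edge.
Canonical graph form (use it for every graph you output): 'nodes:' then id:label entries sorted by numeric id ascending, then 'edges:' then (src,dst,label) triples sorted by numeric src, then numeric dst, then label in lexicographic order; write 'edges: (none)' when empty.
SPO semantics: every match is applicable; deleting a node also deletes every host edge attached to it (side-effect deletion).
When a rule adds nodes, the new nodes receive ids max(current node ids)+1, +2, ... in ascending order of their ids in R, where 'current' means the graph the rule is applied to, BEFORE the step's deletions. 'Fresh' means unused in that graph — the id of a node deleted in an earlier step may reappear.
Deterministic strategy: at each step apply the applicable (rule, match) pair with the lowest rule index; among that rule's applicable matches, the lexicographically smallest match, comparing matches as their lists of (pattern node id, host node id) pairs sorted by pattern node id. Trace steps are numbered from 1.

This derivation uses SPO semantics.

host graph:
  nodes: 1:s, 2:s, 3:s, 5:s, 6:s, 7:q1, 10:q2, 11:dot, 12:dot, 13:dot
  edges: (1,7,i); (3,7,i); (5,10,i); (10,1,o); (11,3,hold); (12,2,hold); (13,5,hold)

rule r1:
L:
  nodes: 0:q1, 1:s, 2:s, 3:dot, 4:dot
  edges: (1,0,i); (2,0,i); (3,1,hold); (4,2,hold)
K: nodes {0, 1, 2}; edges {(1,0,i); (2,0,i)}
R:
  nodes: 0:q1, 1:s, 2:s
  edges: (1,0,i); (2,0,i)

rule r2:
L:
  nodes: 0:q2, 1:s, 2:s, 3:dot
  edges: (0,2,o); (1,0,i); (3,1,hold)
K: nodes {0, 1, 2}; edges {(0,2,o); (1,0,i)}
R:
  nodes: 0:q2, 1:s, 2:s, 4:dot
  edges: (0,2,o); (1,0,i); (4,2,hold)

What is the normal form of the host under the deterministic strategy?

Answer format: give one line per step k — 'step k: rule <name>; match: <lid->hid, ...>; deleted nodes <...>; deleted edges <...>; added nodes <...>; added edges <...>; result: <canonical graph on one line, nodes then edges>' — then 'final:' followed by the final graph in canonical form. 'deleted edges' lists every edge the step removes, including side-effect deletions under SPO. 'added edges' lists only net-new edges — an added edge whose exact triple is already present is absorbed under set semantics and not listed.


step 1: rule r2; match: 0->10, 1->5, 2->1, 3->13; deleted nodes 13; deleted edges (13,5,hold); added nodes 14; added edges (14,1,hold); result: nodes: 1:s, 2:s, 3:s, 5:s, 6:s, 7:q1, 10:q2, 11:dot, 12:dot, 14:dot edges: (1,7,i); (3,7,i); (5,10,i); (10,1,o); (11,3,hold); (12,2,hold); (14,1,hold)
step 2: rule r1; match: 0->7, 1->1, 2->3, 3->14, 4->11; deleted nodes 11, 14; deleted edges (11,3,hold); (14,1,hold); added nodes (none); added edges (none); result: nodes: 1:s, 2:s, 3:s, 5:s, 6:s, 7:q1, 10:q2, 12:dot edges: (1,7,i); (3,7,i); (5,10,i); (10,1,o); (12,2,hold)
final:
nodes: 1:s, 2:s, 3:s, 5:s, 6:s, 7:q1, 10:q2, 12:dot
edges: (1,7,i); (3,7,i); (5,10,i); (10,1,o); (12,2,hold)


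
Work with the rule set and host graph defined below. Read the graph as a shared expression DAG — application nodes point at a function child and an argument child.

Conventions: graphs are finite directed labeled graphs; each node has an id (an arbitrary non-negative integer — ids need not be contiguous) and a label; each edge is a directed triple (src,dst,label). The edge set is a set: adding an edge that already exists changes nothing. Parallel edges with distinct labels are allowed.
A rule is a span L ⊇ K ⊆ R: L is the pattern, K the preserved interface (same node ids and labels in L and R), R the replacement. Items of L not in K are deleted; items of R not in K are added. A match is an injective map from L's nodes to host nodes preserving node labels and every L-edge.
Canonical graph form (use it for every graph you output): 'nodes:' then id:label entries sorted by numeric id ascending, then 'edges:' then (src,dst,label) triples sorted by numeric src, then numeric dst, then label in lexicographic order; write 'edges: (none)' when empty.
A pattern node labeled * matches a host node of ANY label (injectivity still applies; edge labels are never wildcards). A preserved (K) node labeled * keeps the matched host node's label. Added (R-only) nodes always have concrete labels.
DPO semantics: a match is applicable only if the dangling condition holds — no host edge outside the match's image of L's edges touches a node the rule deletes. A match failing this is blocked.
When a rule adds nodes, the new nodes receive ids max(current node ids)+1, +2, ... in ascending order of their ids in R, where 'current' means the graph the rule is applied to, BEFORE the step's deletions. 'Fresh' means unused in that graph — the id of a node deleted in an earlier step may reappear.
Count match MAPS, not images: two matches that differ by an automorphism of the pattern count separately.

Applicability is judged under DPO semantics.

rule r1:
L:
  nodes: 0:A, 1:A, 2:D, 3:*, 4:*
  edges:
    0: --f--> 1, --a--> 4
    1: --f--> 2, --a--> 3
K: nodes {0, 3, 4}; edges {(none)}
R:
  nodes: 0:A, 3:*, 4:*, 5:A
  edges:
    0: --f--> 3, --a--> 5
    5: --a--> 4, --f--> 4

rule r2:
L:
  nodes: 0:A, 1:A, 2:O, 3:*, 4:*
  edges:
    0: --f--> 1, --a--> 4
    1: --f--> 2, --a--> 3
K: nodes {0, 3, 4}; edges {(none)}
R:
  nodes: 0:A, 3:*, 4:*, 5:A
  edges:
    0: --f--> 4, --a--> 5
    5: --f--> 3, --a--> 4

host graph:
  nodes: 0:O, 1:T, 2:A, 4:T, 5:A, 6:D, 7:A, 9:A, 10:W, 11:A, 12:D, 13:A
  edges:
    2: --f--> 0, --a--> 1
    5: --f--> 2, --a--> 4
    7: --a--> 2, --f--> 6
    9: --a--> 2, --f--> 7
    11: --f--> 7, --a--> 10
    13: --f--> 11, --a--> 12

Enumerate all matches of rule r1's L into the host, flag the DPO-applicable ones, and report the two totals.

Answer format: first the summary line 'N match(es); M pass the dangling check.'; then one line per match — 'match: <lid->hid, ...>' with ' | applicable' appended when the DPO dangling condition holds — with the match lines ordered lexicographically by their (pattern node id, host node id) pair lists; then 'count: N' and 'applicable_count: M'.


1 match(es); 0 pass the dangling check.
match: 0->11, 1->7, 2->6, 3->2, 4->10
count: 1
applicable_count: 0


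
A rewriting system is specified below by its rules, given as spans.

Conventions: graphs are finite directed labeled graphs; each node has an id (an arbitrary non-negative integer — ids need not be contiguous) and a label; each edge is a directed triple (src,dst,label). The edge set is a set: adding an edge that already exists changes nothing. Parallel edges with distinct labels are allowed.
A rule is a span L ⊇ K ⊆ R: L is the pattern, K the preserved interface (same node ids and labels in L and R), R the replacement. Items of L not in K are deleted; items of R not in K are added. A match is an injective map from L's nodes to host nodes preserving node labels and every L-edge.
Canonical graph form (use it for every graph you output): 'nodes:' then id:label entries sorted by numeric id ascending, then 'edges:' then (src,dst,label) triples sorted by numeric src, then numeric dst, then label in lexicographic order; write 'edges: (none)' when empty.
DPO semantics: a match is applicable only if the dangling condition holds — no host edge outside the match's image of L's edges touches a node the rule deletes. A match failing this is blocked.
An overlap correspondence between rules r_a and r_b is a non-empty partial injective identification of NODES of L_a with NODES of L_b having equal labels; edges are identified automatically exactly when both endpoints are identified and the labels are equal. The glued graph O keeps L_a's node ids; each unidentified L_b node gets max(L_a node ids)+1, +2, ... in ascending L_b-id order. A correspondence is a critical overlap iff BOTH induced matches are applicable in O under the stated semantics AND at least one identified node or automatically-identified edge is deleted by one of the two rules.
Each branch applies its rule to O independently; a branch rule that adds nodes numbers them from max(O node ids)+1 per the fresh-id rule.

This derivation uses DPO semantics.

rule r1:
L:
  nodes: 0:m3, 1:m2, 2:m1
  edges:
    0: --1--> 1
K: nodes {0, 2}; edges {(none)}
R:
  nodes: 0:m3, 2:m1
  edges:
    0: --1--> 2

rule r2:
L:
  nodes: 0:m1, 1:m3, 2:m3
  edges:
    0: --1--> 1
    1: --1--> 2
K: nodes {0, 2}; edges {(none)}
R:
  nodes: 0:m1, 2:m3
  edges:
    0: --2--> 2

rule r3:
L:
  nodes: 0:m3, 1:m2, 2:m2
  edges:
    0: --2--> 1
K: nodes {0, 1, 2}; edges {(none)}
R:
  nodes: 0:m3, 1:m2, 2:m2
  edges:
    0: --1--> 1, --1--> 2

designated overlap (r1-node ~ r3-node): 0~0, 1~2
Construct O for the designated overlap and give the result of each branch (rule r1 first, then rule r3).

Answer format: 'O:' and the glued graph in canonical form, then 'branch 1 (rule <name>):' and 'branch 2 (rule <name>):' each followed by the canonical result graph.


O:
nodes: 0:m3, 1:m2, 2:m1, 3:m2
edges: (0,1,1); (0,3,2)
branch 1 (rule r1):
nodes: 0:m3, 2:m1, 3:m2
edges: (0,2,1); (0,3,2)
branch 2 (rule r3):
nodes: 0:m3, 1:m2, 2:m1, 3:m2
edges: (0,1,1); (0,3,1)


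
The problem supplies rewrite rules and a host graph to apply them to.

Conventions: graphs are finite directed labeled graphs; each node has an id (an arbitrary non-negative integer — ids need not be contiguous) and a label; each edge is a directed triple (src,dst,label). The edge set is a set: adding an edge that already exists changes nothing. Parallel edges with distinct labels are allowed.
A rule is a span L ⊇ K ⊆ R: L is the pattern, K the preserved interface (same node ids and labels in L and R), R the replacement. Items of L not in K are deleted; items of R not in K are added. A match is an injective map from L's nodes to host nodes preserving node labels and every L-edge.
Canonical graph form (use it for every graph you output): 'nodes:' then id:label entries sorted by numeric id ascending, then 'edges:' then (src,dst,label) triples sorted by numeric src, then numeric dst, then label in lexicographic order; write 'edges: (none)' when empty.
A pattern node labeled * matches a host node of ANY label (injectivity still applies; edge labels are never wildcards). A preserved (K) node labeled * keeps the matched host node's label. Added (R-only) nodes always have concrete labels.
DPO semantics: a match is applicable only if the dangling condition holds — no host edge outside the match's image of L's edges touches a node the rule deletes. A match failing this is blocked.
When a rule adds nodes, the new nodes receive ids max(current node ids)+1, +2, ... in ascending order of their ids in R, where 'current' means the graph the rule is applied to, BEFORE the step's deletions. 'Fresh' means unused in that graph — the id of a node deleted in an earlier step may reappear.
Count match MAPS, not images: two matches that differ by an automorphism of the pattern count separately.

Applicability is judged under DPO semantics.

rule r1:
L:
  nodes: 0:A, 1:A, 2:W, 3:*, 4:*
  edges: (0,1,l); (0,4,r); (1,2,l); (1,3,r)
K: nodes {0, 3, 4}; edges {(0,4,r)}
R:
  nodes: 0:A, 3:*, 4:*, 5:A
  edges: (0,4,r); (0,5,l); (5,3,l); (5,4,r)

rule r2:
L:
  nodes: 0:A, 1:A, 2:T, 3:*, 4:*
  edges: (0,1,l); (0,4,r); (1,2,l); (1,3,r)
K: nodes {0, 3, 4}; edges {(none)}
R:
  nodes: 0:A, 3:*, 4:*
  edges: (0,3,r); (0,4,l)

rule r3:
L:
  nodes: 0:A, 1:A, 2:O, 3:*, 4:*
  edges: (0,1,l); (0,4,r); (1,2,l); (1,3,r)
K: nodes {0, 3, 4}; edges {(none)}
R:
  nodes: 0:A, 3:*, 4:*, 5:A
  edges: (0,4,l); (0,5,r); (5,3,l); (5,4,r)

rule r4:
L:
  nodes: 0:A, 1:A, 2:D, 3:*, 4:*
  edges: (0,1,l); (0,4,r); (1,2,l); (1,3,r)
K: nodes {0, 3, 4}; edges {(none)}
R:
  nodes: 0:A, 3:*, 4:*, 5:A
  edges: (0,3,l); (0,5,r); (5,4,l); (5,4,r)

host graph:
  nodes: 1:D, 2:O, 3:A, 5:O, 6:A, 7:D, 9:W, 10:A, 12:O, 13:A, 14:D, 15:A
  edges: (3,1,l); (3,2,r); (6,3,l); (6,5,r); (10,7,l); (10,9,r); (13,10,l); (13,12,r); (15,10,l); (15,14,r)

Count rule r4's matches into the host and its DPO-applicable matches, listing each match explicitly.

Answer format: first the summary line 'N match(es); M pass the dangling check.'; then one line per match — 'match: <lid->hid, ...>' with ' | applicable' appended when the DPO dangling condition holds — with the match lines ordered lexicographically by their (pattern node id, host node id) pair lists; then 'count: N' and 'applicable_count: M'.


3 match(es); 1 pass the dangling check.
match: 0->6, 1->3, 2->1, 3->2, 4->5 | applicable
match: 0->13, 1->10, 2->7, 3->9, 4->12
match: 0->15, 1->10, 2->7, 3->9, 4->14
count: 3
applicable_count: 1


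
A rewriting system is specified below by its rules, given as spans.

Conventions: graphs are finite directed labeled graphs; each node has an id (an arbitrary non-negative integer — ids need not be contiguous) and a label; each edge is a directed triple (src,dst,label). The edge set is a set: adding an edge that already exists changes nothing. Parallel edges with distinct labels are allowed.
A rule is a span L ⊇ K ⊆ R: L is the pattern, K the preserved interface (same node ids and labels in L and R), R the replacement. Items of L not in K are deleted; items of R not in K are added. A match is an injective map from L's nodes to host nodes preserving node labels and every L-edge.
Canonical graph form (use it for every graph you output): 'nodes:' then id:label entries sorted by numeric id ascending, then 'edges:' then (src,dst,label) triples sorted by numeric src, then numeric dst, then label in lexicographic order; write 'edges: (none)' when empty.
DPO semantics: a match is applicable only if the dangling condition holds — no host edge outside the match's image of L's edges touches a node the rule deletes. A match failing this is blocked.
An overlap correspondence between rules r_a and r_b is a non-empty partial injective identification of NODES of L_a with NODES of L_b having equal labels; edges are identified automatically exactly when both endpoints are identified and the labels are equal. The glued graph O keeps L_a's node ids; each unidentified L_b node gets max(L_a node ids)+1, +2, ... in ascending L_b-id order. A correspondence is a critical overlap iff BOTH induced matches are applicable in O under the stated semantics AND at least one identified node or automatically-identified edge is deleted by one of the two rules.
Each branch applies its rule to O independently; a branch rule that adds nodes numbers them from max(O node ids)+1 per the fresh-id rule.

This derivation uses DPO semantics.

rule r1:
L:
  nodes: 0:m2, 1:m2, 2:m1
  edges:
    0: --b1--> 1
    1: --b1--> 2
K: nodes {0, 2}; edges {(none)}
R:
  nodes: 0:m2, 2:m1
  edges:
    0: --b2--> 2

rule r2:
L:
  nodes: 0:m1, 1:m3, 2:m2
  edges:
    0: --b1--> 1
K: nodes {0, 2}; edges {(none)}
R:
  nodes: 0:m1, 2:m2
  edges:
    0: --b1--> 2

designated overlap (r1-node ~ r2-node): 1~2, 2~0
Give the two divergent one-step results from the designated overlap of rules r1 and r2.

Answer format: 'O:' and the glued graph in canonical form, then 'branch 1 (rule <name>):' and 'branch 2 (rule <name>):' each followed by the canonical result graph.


O:
nodes: 0:m2, 1:m2, 2:m1, 3:m3
edges: (0,1,b1); (1,2,b1); (2,3,b1)
branch 1 (rule r1):
nodes: 0:m2, 2:m1, 3:m3
edges: (0,2,b2); (2,3,b1)
branch 2 (rule r2):
nodes: 0:m2, 1:m2, 2:m1
edges: (0,1,b1); (1,2,b1); (2,1,b1)


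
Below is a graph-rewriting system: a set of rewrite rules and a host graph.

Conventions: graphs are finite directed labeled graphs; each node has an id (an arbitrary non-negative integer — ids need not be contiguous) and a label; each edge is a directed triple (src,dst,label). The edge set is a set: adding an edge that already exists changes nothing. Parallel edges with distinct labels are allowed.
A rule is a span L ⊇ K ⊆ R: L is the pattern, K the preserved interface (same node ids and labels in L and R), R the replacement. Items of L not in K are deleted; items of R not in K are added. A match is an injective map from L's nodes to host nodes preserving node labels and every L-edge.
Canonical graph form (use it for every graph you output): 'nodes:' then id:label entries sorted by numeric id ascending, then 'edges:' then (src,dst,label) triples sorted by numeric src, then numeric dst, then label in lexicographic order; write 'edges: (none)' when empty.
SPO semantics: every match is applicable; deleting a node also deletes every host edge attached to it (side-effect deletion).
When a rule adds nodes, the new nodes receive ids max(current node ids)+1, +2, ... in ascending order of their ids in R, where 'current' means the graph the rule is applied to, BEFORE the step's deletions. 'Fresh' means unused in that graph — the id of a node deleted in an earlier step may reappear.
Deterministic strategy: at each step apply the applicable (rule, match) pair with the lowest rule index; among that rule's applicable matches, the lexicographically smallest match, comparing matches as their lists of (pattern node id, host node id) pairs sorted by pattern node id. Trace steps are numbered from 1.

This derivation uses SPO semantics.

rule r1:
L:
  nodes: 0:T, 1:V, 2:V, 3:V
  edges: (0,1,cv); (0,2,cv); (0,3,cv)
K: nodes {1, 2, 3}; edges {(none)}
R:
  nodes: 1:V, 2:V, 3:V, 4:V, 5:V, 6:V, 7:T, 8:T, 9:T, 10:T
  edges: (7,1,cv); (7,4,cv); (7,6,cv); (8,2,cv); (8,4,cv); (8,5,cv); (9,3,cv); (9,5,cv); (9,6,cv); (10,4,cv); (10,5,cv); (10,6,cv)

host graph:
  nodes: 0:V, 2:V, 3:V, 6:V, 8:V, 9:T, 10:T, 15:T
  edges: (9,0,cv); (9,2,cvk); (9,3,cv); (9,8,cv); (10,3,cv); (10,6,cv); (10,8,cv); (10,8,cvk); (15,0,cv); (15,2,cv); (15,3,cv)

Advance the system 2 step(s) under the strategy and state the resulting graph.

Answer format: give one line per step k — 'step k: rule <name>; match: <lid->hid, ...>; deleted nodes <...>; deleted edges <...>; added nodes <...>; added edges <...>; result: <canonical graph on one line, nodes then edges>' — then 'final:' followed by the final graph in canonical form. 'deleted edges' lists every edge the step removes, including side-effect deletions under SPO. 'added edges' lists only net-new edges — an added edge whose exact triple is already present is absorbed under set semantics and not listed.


step 1: rule r1; match: 0->9, 1->0, 2->3, 3->8; deleted nodes 9; deleted edges (9,0,cv); (9,2,cvk); (9,3,cv); (9,8,cv); added nodes 16, 17, 18, 19, 20, 21, 22; added edges (19,0,cv); (19,16,cv); (19,18,cv); (20,3,cv); (20,16,cv); (20,17,cv); (21,8,cv); (21,17,cv); (21,18,cv); (22,16,cv); (22,17,cv); (22,18,cv); result: nodes: 0:V, 2:V, 3:V, 6:V, 8:V, 10:T, 15:T, 16:V, 17:V, 18:V, 19:T, 20:T, 21:T, 22:T edges: (10,3,cv); (10,6,cv); (10,8,cv); (10,8,cvk); (15,0,cv); (15,2,cv); (15,3,cv); (19,0,cv); (19,16,cv); (19,18,cv); (20,3,cv); (20,16,cv); (20,17,cv); (21,8,cv); (21,17,cv); (21,18,cv); (22,16,cv); (22,17,cv); (22,18,cv)
step 2: rule r1; match: 0->10, 1->3, 2->6, 3->8; deleted nodes 10; deleted edges (10,3,cv); (10,6,cv); (10,8,cv); (10,8,cvk); added nodes 23, 24, 25, 26, 27, 28, 29; added edges (26,3,cv); (26,23,cv); (26,25,cv); (27,6,cv); (27,23,cv); (27,24,cv); (28,8,cv); (28,24,cv); (28,25,cv); (29,23,cv); (29,24,cv); (29,25,cv); result: nodes: 0:V, 2:V, 3:V, 6:V, 8:V, 15:T, 16:V, 17:V, 18:V, 19:T, 20:T, 21:T, 22:T, 23:V, 24:V, 25:V, 26:T, 27:T, 28:T, 29:T edges: (15,0,cv); (15,2,cv); (15,3,cv); (19,0,cv); (19,16,cv); (19,18,cv); (20,3,cv); (20,16,cv); (20,17,cv); (21,8,cv); (21,17,cv); (21,18,cv); (22,16,cv); (22,17,cv); (22,18,cv); (26,3,cv); (26,23,cv); (26,25,cv); (27,6,cv); (27,23,cv); (27,24,cv); (28,8,cv); (28,24,cv); (28,25,cv); (29,23,cv); (29,24,cv); (29,25,cv)
final:
nodes: 0:V, 2:V, 3:V, 6:V, 8:V, 15:T, 16:V, 17:V, 18:V, 19:T, 20:T, 21:T, 22:T, 23:V, 24:V, 25:V, 26:T, 27:T, 28:T, 29:T
edges: (15,0,cv); (15,2,cv); (15,3,cv); (19,0,cv); (19,16,cv); (19,18,cv); (20,3,cv); (20,16,cv); (20,17,cv); (21,8,cv); (21,17,cv); (21,18,cv); (22,16,cv); (22,17,cv); (22,18,cv); (26,3,cv); (26,23,cv); (26,25,cv); (27,6,cv); (27,23,cv); (27,24,cv); (28,8,cv); (28,24,cv); (28,25,cv); (29,23,cv); (29,24,cv); (29,25,cv)


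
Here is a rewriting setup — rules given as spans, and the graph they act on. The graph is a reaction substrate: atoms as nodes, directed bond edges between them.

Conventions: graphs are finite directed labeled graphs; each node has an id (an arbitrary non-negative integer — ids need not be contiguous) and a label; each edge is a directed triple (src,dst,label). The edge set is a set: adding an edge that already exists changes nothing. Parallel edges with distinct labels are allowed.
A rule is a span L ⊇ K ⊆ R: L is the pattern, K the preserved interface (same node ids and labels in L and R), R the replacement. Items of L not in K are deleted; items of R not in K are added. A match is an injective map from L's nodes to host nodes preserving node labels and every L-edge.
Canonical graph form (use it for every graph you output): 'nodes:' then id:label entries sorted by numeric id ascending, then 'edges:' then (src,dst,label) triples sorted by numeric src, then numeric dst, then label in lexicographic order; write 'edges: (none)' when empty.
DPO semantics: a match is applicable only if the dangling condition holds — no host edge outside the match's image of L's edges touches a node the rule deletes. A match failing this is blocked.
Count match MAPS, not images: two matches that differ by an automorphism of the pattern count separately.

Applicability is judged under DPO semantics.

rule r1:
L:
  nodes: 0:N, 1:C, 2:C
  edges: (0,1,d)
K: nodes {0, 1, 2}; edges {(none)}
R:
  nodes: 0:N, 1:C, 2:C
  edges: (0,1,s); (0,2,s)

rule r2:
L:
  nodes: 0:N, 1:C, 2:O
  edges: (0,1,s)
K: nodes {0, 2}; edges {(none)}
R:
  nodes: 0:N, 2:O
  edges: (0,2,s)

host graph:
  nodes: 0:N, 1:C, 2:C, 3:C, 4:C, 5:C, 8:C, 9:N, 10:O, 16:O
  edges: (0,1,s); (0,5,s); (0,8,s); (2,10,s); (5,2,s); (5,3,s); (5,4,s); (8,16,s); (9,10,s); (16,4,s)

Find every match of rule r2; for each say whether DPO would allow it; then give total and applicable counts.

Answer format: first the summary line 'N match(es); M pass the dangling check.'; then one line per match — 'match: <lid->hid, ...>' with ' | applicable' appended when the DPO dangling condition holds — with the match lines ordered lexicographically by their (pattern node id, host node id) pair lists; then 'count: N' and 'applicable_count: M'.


6 match(es); 2 pass the dangling check.
match: 0->0, 1->1, 2->10 | applicable
match: 0->0, 1->1, 2->16 | applicable
match: 0->0, 1->5, 2->10
match: 0->0, 1->5, 2->16
match: 0->0, 1->8, 2->10
match: 0->0, 1->8, 2->16
count: 6
applicable_count: 2
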